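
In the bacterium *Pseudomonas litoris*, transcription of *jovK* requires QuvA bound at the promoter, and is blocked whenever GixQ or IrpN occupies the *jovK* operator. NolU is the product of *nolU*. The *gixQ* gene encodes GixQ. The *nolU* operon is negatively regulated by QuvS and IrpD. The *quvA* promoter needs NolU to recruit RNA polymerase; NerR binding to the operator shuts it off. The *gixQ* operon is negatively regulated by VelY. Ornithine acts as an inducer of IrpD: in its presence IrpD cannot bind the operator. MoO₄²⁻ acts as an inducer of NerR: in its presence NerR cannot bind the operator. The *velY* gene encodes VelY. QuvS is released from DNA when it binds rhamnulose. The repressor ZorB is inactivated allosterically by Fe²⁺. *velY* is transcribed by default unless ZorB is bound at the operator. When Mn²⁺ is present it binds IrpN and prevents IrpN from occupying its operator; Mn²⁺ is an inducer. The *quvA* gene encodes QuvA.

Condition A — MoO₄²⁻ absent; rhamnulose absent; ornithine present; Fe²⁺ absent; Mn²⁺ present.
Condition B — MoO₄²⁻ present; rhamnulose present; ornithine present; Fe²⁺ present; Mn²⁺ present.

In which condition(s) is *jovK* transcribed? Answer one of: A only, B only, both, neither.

Condition A:
MoO₄²⁻ is absent, so NerR is active.
Rhamnulose is absent, so QuvS is active.
Ornithine is present, so IrpD is inactive.
With repressor QuvS bound, *nolU* is not transcribed.
So NolU is not produced.
With repressor NerR bound, *quvA* is not transcribed.
So QuvA is not produced.
Fe²⁺ is absent, so ZorB is active.
With repressor ZorB bound, *velY* is not transcribed.
So VelY is not produced.
With no repressor bound, *gixQ* is transcribed.
So GixQ is produced and active.
Mn²⁺ is present, so IrpN is inactive.
With repressor GixQ bound, *jovK* is not transcribed.
→ *jovK* is OFF in A.
Condition B:
MoO₄²⁻ is present, so NerR is inactive.
Rhamnulose is present, so QuvS is inactive.
Ornithine is present, so IrpD is inactive.
With no repressor bound, *nolU* is transcribed.
So NolU is produced and active.
No repressor is bound and NolU is active, so *quvA* is transcribed.
So QuvA is produced and active.
Fe²⁺ is present, so ZorB is inactive.
With no repressor bound, *velY* is transcribed.
So VelY is produced and active.
With repressor VelY bound, *gixQ* is not transcribed.
So GixQ is not produced.
Mn²⁺ is present, so IrpN is inactive.
No repressor is bound and QuvA is active, so *jovK* is transcribed.
→ *jovK* is ON in B.

B only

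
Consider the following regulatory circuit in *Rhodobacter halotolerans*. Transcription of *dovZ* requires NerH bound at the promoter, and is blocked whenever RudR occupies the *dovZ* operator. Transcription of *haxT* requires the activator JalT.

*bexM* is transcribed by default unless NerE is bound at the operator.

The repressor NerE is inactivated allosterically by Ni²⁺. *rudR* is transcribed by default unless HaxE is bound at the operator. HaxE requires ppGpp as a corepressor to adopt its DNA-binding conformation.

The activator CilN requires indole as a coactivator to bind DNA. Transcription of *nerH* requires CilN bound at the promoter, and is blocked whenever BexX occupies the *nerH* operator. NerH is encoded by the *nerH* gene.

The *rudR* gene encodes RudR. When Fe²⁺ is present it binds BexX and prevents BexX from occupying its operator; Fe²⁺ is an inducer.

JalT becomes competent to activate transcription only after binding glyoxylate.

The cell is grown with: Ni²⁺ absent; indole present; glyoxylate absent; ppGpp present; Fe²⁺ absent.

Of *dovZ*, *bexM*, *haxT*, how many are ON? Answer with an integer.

Fe²⁺ is absent, so BexX is active.
Indole is present, so CilN is active.
With repressor BexX bound, *nerH* is not transcribed.
So NerH is not produced.
ppGpp is present, so HaxE is active.
With repressor HaxE bound, *rudR* is not transcribed.
So RudR is not produced.
Required activator NerH is absent, so *dovZ* is not transcribed.
→ *dovZ* is OFF.
Ni²⁺ is absent, so NerE is active.
With repressor NerE bound, *bexM* is not transcribed.
→ *bexM* is OFF.
Glyoxylate is absent, so JalT is inactive.
Required activator JalT is absent, so *haxT* is not transcribed.
→ *haxT* is OFF.
0 of the 3 genes are transcribed.

0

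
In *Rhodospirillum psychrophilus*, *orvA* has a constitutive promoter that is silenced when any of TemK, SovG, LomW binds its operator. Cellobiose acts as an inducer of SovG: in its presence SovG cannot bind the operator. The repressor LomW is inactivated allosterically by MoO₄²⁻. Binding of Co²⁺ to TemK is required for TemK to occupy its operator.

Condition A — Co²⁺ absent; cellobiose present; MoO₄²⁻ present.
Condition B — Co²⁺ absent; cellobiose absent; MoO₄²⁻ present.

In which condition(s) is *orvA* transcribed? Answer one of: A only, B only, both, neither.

Condition A:
Co²⁺ is absent, so TemK is inactive.
Cellobiose is present, so SovG is inactive.
MoO₄²⁻ is present, so LomW is inactive.
With no repressor bound, *orvA* is transcribed.
→ *orvA* is ON in A.
Condition B:
Co²⁺ is absent, so TemK is inactive.
Cellobiose is absent, so SovG is active.
MoO₄²⁻ is present, so LomW is inactive.
With repressor SovG bound, *orvA* is not transcribed.
→ *orvA* is OFF in B.

A only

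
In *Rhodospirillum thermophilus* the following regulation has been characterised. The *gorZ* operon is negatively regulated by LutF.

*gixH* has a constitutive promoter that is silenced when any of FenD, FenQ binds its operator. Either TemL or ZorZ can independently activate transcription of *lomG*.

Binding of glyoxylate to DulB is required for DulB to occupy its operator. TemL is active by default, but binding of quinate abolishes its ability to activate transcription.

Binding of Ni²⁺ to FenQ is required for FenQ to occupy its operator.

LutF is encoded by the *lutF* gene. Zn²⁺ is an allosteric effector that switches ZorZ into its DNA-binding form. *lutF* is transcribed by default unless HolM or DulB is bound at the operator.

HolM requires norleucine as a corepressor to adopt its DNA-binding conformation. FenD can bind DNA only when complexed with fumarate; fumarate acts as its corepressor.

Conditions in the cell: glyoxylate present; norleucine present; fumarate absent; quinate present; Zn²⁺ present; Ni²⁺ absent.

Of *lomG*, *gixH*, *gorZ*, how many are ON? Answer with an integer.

Quinate is present, so TemL is inactive.
Zn²⁺ is present, so ZorZ is active.
Activator ZorZ is present, so *lomG* is transcribed.
→ *lomG* is ON.
Fumarate is absent, so FenD is inactive.
Ni²⁺ is absent, so FenQ is inactive.
With no repressor bound, *gixH* is transcribed.
→ *gixH* is ON.
Norleucine is present, so HolM is active.
Glyoxylate is present, so DulB is active.
With repressor HolM bound, *lutF* is not transcribed.
So LutF is not produced.
With no repressor bound, *gorZ* is transcribed.
→ *gorZ* is ON.
3 of the 3 genes are transcribed.

3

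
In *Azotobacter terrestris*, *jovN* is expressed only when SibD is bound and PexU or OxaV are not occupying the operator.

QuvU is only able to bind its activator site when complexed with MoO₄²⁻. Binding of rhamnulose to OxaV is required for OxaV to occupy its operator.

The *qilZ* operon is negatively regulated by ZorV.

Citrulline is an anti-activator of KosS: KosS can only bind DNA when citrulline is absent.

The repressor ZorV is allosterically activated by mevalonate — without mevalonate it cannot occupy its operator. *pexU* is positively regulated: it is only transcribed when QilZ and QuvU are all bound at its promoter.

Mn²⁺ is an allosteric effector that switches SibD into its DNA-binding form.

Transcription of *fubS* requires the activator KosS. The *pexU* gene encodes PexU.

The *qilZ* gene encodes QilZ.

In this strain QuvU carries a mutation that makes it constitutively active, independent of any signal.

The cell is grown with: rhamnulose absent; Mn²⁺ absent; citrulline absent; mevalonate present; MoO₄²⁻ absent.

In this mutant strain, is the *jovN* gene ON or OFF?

Mn²⁺ is absent, so SibD is inactive.
Mevalonate is present, so ZorV is active.
With repressor ZorV bound, *qilZ* is not transcribed.
So QilZ is not produced.
QuvU is constitutively active in this strain.
Required activator QilZ is absent, so *pexU* is not transcribed.
So PexU is not produced.
Rhamnulose is absent, so OxaV is inactive.
Required activator SibD is absent, so *jovN* is not transcribed.

OFF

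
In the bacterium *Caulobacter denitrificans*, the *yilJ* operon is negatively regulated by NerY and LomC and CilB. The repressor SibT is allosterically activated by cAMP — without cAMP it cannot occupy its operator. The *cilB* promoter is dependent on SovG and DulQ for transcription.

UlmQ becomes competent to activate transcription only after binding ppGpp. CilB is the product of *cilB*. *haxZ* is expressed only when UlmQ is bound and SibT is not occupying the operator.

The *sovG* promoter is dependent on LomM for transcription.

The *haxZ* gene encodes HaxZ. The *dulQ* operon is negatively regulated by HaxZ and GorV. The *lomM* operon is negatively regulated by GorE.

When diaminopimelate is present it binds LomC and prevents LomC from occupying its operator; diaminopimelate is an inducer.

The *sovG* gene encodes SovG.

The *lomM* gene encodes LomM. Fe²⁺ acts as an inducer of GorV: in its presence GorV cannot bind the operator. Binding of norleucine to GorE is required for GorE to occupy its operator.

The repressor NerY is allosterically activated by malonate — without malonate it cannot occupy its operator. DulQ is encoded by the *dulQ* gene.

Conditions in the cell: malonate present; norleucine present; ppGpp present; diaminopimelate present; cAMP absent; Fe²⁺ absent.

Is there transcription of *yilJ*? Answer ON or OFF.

OFF

Malonate is present, so NerY is active.
Diaminopimelate is present, so LomC is inactive.
Norleucine is present, so GorE is active.
With repressor GorE bound, *lomM* is not transcribed.
So LomM is not produced.
Required activator LomM is absent, so *sovG* is not transcribed.
So SovG is not produced.
ppGpp is present, so UlmQ is active.
cAMP is absent, so SibT is inactive.
No repressor is bound and UlmQ is active, so *haxZ* is transcribed.
So HaxZ is produced and active.
Fe²⁺ is absent, so GorV is active.
With repressor HaxZ bound, *dulQ* is not transcribed.
So DulQ is not produced.
Required activator SovG is absent, so *cilB* is not transcribed.
So CilB is not produced.
With repressor NerY bound, *yilJ* is not transcribed.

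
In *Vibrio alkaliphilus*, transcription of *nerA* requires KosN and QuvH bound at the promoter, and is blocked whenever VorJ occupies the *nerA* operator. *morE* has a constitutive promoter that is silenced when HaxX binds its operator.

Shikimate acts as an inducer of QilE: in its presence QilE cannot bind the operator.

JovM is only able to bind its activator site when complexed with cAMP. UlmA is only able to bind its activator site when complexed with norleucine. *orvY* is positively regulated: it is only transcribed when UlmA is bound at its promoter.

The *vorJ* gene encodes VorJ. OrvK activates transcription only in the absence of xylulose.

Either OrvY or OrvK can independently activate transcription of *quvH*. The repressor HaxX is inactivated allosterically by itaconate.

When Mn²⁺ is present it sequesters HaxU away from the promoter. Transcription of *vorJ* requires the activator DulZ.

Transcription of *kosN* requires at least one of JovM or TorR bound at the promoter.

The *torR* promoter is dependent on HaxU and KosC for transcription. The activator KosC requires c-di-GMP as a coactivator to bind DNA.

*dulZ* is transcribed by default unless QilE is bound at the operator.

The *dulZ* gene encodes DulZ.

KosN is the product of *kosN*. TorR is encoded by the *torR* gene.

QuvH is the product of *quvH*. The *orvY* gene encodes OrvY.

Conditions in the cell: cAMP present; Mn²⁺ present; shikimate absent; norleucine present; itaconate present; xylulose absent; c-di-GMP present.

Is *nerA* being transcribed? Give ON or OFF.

ON

cAMP is present, so JovM is active.
Mn²⁺ is present, so HaxU is inactive.
c-di-GMP is present, so KosC is active.
Required activator HaxU is absent, so *torR* is not transcribed.
So TorR is not produced.
Activator JovM is present, so *kosN* is transcribed.
So KosN is produced and active.
Shikimate is absent, so QilE is active.
With repressor QilE bound, *dulZ* is not transcribed.
So DulZ is not produced.
Required activator DulZ is absent, so *vorJ* is not transcribed.
So VorJ is not produced.
Norleucine is present, so UlmA is active.
No repressor is bound and UlmA is active, so *orvY* is transcribed.
So OrvY is produced and active.
Xylulose is absent, so OrvK is active.
Activator OrvY is present, so *quvH* is transcribed.
So QuvH is produced and active.
No repressor is bound and KosN and QuvH are active, so *nerA* is transcribed.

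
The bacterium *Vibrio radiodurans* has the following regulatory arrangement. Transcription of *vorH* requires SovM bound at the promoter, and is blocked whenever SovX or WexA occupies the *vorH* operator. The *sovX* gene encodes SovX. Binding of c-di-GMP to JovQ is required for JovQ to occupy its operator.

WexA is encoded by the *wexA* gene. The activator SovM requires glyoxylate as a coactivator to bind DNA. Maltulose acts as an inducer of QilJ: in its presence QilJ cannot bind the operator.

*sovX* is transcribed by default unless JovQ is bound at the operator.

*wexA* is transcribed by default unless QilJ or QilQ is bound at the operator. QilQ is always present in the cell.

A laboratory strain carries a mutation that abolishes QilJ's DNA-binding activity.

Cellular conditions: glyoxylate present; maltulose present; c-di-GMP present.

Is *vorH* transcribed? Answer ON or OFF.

c-di-GMP is present, so JovQ is active.
With repressor JovQ bound, *sovX* is not transcribed.
So SovX is not produced.
Glyoxylate is present, so SovM is active.
QilJ is non-functional in this strain, so it has no effect.
QilQ is produced constitutively and is active.
With repressor QilQ bound, *wexA* is not transcribed.
So WexA is not produced.
No repressor is bound and SovM is active, so *vorH* is transcribed.

ON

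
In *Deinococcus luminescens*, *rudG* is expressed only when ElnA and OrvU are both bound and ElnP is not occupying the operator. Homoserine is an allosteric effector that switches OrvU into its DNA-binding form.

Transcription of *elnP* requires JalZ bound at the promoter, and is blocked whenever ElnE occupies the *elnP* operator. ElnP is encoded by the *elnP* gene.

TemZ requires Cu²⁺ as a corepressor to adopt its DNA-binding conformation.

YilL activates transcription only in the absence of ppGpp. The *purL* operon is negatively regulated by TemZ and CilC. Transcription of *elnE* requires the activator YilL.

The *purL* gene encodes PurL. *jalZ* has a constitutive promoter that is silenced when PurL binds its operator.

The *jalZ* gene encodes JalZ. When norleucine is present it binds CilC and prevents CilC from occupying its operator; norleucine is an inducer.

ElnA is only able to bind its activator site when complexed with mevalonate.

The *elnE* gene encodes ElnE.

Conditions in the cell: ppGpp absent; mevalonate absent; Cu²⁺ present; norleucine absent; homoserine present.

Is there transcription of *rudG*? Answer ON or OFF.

OFF

ppGpp is absent, so YilL is active.
No repressor is bound and YilL is active, so *elnE* is transcribed.
So ElnE is produced and active.
Cu²⁺ is present, so TemZ is active.
Norleucine is absent, so CilC is active.
With repressor TemZ bound, *purL* is not transcribed.
So PurL is not produced.
With no repressor bound, *jalZ* is transcribed.
So JalZ is produced and active.
With repressor ElnE bound, *elnP* is not transcribed.
So ElnP is not produced.
Mevalonate is absent, so ElnA is inactive.
Homoserine is present, so OrvU is active.
Required activator ElnA is absent, so *rudG* is not transcribed.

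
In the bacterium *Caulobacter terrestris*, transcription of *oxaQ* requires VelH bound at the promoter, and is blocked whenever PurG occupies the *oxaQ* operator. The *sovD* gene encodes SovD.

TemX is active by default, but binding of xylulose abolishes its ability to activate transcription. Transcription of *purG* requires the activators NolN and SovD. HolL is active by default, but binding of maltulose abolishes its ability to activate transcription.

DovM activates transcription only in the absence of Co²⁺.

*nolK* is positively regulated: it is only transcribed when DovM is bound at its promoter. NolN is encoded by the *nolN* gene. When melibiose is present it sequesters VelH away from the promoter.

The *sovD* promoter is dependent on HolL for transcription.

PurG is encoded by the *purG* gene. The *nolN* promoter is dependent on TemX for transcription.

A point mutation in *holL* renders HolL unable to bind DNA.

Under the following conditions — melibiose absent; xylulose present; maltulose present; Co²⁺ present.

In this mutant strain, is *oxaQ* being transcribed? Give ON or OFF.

Melibiose is absent, so VelH is active.
Xylulose is present, so TemX is inactive.
Required activator TemX is absent, so *nolN* is not transcribed.
So NolN is not produced.
HolL is non-functional in this strain, so it has no effect.
Required activator HolL is absent, so *sovD* is not transcribed.
So SovD is not produced.
Required activator NolN is absent, so *purG* is not transcribed.
So PurG is not produced.
No repressor is bound and VelH is active, so *oxaQ* is transcribed.

ON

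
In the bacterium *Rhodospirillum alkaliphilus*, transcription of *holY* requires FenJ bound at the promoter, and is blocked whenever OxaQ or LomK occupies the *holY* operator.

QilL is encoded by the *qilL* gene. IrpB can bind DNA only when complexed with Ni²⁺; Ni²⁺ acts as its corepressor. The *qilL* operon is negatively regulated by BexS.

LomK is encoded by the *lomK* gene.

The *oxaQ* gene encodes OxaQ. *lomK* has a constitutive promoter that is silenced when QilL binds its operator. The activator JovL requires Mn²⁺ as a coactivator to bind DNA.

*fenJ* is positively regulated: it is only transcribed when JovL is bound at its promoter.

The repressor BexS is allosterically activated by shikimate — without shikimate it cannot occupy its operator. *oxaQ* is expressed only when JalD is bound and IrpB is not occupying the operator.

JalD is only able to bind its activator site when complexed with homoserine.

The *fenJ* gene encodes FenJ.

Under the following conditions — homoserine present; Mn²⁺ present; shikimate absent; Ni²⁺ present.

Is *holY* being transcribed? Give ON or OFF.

Ni²⁺ is present, so IrpB is active.
Homoserine is present, so JalD is active.
With repressor IrpB bound, *oxaQ* is not transcribed.
So OxaQ is not produced.
Mn²⁺ is present, so JovL is active.
No repressor is bound and JovL is active, so *fenJ* is transcribed.
So FenJ is produced and active.
Shikimate is absent, so BexS is inactive.
With no repressor bound, *qilL* is transcribed.
So QilL is produced and active.
With repressor QilL bound, *lomK* is not transcribed.
So LomK is not produced.
No repressor is bound and FenJ is active, so *holY* is transcribed.

ON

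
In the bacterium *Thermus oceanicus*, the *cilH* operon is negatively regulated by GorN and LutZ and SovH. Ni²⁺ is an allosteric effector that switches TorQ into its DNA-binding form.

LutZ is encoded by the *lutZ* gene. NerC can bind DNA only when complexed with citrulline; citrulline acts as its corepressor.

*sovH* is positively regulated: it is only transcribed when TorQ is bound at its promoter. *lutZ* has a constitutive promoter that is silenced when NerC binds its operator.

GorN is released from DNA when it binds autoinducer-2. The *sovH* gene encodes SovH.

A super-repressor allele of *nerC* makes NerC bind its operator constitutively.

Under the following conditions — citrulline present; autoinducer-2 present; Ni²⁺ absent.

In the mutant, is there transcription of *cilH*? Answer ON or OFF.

Autoinducer-2 is present, so GorN is inactive.
NerC is constitutively active in this strain.
With repressor NerC bound, *lutZ* is not transcribed.
So LutZ is not produced.
Ni²⁺ is absent, so TorQ is inactive.
Required activator TorQ is absent, so *sovH* is not transcribed.
So SovH is not produced.
With no repressor bound, *cilH* is transcribed.

ON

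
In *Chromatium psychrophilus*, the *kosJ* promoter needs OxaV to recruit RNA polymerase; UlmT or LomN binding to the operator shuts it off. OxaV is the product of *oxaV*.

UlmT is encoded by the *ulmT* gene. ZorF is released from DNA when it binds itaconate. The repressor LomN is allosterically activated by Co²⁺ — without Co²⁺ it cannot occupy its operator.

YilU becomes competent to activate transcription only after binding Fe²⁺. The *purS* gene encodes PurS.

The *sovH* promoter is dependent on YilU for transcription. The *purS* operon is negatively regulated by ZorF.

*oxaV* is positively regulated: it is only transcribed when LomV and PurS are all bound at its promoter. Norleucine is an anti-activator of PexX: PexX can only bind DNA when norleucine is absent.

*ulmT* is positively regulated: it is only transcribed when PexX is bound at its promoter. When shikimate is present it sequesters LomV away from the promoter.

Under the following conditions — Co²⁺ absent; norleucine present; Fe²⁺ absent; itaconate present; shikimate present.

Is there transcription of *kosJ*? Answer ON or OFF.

OFF

Norleucine is present, so PexX is inactive.
Required activator PexX is absent, so *ulmT* is not transcribed.
So UlmT is not produced.
Co²⁺ is absent, so LomN is inactive.
Shikimate is present, so LomV is inactive.
Itaconate is present, so ZorF is inactive.
With no repressor bound, *purS* is transcribed.
So PurS is produced and active.
Required activator LomV is absent, so *oxaV* is not transcribed.
So OxaV is not produced.
Required activator OxaV is absent, so *kosJ* is not transcribed.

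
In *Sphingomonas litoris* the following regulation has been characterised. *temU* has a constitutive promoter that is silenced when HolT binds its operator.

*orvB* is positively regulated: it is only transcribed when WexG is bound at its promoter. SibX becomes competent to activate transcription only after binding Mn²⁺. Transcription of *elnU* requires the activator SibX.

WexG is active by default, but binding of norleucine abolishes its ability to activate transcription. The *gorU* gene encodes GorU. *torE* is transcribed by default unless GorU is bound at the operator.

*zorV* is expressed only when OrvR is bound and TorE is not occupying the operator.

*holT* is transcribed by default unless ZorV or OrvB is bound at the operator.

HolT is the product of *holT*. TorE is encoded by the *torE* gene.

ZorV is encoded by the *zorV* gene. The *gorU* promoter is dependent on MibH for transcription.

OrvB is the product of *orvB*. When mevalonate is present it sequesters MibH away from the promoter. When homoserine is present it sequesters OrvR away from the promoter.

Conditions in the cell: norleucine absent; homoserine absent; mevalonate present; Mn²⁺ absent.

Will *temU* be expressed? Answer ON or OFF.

Mevalonate is present, so MibH is inactive.
Required activator MibH is absent, so *gorU* is not transcribed.
So GorU is not produced.
With no repressor bound, *torE* is transcribed.
So TorE is produced and active.
Homoserine is absent, so OrvR is active.
With repressor TorE bound, *zorV* is not transcribed.
So ZorV is not produced.
Norleucine is absent, so WexG is active.
No repressor is bound and WexG is active, so *orvB* is transcribed.
So OrvB is produced and active.
With repressor OrvB bound, *holT* is not transcribed.
So HolT is not produced.
With no repressor bound, *temU* is transcribed.

ON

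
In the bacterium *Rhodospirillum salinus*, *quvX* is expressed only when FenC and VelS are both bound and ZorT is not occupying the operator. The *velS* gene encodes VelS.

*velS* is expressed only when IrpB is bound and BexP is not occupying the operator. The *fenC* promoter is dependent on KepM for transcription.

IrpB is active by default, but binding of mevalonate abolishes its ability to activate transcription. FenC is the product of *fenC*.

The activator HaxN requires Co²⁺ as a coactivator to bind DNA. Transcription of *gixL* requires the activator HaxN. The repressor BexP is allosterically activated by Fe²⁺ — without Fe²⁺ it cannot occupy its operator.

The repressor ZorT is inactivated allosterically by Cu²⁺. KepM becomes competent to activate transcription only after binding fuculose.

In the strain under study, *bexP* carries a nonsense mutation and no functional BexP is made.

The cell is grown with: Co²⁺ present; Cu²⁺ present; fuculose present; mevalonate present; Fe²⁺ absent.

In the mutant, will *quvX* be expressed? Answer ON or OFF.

Cu²⁺ is present, so ZorT is inactive.
Fuculose is present, so KepM is active.
No repressor is bound and KepM is active, so *fenC* is transcribed.
So FenC is produced and active.
Mevalonate is present, so IrpB is inactive.
BexP is non-functional in this strain, so it has no effect.
Required activator IrpB is absent, so *velS* is not transcribed.
So VelS is not produced.
Required activator VelS is absent, so *quvX* is not transcribed.

OFF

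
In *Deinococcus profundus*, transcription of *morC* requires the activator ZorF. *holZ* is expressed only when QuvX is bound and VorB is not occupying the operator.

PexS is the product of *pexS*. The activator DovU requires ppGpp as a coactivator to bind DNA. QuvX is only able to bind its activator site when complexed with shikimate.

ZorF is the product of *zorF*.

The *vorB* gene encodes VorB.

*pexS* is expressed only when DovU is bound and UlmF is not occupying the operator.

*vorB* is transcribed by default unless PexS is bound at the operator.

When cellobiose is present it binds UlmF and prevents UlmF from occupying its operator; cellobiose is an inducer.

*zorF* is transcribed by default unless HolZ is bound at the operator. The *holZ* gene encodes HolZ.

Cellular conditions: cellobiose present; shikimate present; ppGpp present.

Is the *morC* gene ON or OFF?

Cellobiose is present, so UlmF is inactive.
ppGpp is present, so DovU is active.
No repressor is bound and DovU is active, so *pexS* is transcribed.
So PexS is produced and active.
With repressor PexS bound, *vorB* is not transcribed.
So VorB is not produced.
Shikimate is present, so QuvX is active.
No repressor is bound and QuvX is active, so *holZ* is transcribed.
So HolZ is produced and active.
With repressor HolZ bound, *zorF* is not transcribed.
So ZorF is not produced.
Required activator ZorF is absent, so *morC* is not transcribed.

OFF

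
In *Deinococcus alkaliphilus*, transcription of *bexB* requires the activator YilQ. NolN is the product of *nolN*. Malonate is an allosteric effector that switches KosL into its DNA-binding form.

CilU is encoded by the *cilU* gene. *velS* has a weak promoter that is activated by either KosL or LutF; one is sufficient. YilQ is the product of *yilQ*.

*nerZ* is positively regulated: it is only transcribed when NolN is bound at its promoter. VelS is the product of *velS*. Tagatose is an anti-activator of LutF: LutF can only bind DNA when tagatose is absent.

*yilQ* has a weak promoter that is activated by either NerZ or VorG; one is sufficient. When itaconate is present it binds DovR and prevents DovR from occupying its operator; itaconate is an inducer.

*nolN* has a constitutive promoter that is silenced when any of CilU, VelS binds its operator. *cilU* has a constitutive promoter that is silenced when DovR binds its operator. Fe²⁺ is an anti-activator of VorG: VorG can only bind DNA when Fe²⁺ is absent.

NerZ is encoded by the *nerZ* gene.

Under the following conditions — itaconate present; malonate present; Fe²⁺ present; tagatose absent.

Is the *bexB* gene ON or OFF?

Itaconate is present, so DovR is inactive.
With no repressor bound, *cilU* is transcribed.
So CilU is produced and active.
Malonate is present, so KosL is active.
Tagatose is absent, so LutF is active.
Activator KosL is present, so *velS* is transcribed.
So VelS is produced and active.
With repressor CilU bound, *nolN* is not transcribed.
So NolN is not produced.
Required activator NolN is absent, so *nerZ* is not transcribed.
So NerZ is not produced.
Fe²⁺ is present, so VorG is inactive.
No activator is available at the *yilQ* promoter, so *yilQ* is not transcribed.
So YilQ is not produced.
Required activator YilQ is absent, so *bexB* is not transcribed.

OFF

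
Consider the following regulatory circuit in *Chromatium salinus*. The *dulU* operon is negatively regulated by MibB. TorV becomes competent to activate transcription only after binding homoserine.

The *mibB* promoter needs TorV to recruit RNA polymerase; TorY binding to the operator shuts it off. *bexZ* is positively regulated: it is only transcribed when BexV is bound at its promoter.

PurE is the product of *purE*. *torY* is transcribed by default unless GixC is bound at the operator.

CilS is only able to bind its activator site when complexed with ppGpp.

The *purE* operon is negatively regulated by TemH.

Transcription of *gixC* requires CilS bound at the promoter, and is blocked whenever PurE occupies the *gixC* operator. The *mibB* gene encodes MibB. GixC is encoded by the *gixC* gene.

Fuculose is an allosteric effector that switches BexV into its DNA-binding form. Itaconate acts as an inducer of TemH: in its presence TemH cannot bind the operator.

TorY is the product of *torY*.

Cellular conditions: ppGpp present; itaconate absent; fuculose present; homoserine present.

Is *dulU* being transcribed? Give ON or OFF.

OFF

Itaconate is absent, so TemH is active.
With repressor TemH bound, *purE* is not transcribed.
So PurE is not produced.
ppGpp is present, so CilS is active.
No repressor is bound and CilS is active, so *gixC* is transcribed.
So GixC is produced and active.
With repressor GixC bound, *torY* is not transcribed.
So TorY is not produced.
Homoserine is present, so TorV is active.
No repressor is bound and TorV is active, so *mibB* is transcribed.
So MibB is produced and active.
With repressor MibB bound, *dulU* is not transcribed.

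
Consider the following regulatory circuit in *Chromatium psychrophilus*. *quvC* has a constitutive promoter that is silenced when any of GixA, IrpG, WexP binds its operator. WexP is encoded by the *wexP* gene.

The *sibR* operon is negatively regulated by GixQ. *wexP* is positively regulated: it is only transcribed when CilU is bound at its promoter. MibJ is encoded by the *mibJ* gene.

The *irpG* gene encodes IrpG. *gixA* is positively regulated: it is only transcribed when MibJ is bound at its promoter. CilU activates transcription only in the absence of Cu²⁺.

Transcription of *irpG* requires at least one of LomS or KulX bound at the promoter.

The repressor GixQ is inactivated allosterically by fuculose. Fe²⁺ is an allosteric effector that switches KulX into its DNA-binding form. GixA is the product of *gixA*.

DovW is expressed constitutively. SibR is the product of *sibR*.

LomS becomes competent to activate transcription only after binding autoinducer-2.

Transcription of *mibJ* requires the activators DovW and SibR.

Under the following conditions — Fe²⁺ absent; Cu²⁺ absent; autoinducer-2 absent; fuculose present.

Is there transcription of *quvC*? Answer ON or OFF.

DovW is produced constitutively and is active.
Fuculose is present, so GixQ is inactive.
With no repressor bound, *sibR* is transcribed.
So SibR is produced and active.
No repressor is bound and DovW and SibR are active, so *mibJ* is transcribed.
So MibJ is produced and active.
No repressor is bound and MibJ is active, so *gixA* is transcribed.
So GixA is produced and active.
Autoinducer-2 is absent, so LomS is inactive.
Fe²⁺ is absent, so KulX is inactive.
No activator is available at the *irpG* promoter, so *irpG* is not transcribed.
So IrpG is not produced.
Cu²⁺ is absent, so CilU is active.
No repressor is bound and CilU is active, so *wexP* is transcribed.
So WexP is produced and active.
With repressor GixA bound, *quvC* is not transcribed.

OFF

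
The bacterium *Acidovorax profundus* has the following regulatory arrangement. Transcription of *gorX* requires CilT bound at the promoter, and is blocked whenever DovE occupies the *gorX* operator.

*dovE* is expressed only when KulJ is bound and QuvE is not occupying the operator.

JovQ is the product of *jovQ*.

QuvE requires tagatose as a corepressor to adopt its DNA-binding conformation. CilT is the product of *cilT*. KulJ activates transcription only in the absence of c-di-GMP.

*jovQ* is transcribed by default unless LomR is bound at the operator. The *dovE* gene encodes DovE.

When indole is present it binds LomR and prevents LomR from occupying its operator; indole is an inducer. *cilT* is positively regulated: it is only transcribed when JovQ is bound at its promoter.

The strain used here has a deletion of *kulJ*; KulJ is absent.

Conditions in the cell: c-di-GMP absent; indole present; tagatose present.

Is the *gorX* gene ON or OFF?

Indole is present, so LomR is inactive.
With no repressor bound, *jovQ* is transcribed.
So JovQ is produced and active.
No repressor is bound and JovQ is active, so *cilT* is transcribed.
So CilT is produced and active.
Tagatose is present, so QuvE is active.
KulJ is non-functional in this strain, so it has no effect.
With repressor QuvE bound, *dovE* is not transcribed.
So DovE is not produced.
No repressor is bound and CilT is active, so *gorX* is transcribed.

ON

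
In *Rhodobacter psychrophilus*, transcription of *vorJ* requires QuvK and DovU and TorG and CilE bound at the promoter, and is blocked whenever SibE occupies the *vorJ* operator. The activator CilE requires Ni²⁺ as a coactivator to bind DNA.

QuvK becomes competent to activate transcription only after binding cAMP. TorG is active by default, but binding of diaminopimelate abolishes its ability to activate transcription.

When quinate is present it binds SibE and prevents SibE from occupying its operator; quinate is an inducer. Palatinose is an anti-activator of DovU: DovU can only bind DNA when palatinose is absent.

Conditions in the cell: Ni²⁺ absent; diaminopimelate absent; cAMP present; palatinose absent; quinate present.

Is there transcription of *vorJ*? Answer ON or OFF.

cAMP is present, so QuvK is active.
Quinate is present, so SibE is inactive.
Palatinose is absent, so DovU is active.
Diaminopimelate is absent, so TorG is active.
Ni²⁺ is absent, so CilE is inactive.
Required activator CilE is absent, so *vorJ* is not transcribed.

OFF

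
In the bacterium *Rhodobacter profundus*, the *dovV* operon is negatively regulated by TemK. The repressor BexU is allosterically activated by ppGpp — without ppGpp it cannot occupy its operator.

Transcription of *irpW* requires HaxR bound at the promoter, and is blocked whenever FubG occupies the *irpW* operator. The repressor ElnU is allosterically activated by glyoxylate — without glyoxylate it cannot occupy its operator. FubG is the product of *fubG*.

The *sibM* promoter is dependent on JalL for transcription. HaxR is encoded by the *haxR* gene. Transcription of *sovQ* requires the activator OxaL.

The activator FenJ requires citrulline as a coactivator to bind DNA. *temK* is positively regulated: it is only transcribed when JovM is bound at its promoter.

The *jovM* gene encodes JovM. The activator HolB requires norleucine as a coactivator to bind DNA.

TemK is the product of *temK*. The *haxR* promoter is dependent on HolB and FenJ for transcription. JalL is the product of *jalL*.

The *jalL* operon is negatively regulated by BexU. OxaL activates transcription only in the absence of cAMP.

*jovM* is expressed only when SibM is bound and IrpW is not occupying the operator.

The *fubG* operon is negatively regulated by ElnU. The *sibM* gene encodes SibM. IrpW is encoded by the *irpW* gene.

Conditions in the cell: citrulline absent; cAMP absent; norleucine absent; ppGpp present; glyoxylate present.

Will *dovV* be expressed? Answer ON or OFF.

Glyoxylate is present, so ElnU is active.
With repressor ElnU bound, *fubG* is not transcribed.
So FubG is not produced.
Norleucine is absent, so HolB is inactive.
Citrulline is absent, so FenJ is inactive.
Required activator HolB is absent, so *haxR* is not transcribed.
So HaxR is not produced.
Required activator HaxR is absent, so *irpW* is not transcribed.
So IrpW is not produced.
ppGpp is present, so BexU is active.
With repressor BexU bound, *jalL* is not transcribed.
So JalL is not produced.
Required activator JalL is absent, so *sibM* is not transcribed.
So SibM is not produced.
Required activator SibM is absent, so *jovM* is not transcribed.
So JovM is not produced.
Required activator JovM is absent, so *temK* is not transcribed.
So TemK is not produced.
With no repressor bound, *dovV* is transcribed.

ON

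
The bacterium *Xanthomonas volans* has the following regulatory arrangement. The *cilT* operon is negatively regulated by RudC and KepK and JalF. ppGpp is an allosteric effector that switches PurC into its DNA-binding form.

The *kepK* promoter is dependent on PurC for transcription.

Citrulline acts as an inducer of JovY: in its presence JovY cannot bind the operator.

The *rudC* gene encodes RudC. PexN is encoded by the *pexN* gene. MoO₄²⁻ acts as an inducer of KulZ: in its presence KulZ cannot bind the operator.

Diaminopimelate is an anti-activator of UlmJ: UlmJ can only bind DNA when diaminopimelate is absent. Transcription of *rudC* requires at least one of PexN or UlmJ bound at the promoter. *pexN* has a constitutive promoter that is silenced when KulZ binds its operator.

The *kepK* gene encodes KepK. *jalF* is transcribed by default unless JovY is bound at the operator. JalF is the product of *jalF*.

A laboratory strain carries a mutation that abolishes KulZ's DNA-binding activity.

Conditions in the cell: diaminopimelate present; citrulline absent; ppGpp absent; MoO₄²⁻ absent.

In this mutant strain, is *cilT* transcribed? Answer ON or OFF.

KulZ is non-functional in this strain, so it has no effect.
With no repressor bound, *pexN* is transcribed.
So PexN is produced and active.
Diaminopimelate is present, so UlmJ is inactive.
Activator PexN is present, so *rudC* is transcribed.
So RudC is produced and active.
ppGpp is absent, so PurC is inactive.
Required activator PurC is absent, so *kepK* is not transcribed.
So KepK is not produced.
Citrulline is absent, so JovY is active.
With repressor JovY bound, *jalF* is not transcribed.
So JalF is not produced.
With repressor RudC bound, *cilT* is not transcribed.

OFF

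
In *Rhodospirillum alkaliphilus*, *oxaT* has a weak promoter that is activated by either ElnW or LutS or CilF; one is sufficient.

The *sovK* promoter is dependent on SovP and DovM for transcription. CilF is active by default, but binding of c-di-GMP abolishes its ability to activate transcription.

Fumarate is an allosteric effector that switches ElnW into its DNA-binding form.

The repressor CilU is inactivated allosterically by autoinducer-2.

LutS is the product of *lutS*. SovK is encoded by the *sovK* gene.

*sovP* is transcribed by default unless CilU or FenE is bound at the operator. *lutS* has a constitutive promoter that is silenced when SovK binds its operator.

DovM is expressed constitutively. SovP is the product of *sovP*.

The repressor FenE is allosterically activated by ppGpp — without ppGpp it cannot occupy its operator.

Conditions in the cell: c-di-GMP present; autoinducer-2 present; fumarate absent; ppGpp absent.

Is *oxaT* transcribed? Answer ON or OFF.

Fumarate is absent, so ElnW is inactive.
Autoinducer-2 is present, so CilU is inactive.
ppGpp is absent, so FenE is inactive.
With no repressor bound, *sovP* is transcribed.
So SovP is produced and active.
DovM is produced constitutively and is active.
No repressor is bound and SovP and DovM are active, so *sovK* is transcribed.
So SovK is produced and active.
With repressor SovK bound, *lutS* is not transcribed.
So LutS is not produced.
c-di-GMP is present, so CilF is inactive.
No activator is available at the *oxaT* promoter, so *oxaT* is not transcribed.

OFF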